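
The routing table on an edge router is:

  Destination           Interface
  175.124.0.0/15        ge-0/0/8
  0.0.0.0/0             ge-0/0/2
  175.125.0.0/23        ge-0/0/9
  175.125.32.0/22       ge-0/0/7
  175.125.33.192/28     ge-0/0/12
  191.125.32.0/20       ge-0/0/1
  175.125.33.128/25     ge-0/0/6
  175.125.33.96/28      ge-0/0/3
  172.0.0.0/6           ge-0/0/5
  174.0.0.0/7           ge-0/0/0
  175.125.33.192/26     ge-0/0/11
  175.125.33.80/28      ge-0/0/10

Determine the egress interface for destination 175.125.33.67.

ge-0/0/7

Routes whose prefix contains 175.125.33.67:
  0.0.0.0/0 (default, matches everything) -> ge-0/0/2
  172.0.0.0/6 (172.0.0.0 - 175.255.255.255) -> ge-0/0/5
  174.0.0.0/7 (174.0.0.0 - 175.255.255.255) -> ge-0/0/0
  175.124.0.0/15 (175.124.0.0 - 175.125.255.255) -> ge-0/0/8
  175.125.32.0/22 (175.125.32.0 - 175.125.35.255) -> ge-0/0/7
More-specific entries that do NOT match:
  175.125.33.192/28 (175.125.33.192 - 175.125.33.207) does not contain 175.125.33.67
  175.125.33.96/28 (175.125.33.96 - 175.125.33.111) does not contain 175.125.33.67
  175.125.33.80/28 (175.125.33.80 - 175.125.33.95) does not contain 175.125.33.67
  175.125.33.192/26 (175.125.33.192 - 175.125.33.255) does not contain 175.125.33.67
  175.125.33.128/25 (175.125.33.128 - 175.125.33.255) does not contain 175.125.33.67
  175.125.0.0/23 (175.125.0.0 - 175.125.1.255) does not contain 175.125.33.67
Longest matching prefix is /22 -> interface ge-0/0/7.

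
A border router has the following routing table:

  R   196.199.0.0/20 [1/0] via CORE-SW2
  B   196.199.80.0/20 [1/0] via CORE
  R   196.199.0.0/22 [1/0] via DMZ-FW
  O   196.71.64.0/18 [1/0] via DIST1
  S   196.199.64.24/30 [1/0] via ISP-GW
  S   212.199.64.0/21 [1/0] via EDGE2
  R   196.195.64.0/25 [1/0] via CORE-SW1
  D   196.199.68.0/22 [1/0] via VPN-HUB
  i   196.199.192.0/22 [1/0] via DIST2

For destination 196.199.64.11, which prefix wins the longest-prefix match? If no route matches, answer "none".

196.199.64.11 is outside every listed prefix and there is no default route.

none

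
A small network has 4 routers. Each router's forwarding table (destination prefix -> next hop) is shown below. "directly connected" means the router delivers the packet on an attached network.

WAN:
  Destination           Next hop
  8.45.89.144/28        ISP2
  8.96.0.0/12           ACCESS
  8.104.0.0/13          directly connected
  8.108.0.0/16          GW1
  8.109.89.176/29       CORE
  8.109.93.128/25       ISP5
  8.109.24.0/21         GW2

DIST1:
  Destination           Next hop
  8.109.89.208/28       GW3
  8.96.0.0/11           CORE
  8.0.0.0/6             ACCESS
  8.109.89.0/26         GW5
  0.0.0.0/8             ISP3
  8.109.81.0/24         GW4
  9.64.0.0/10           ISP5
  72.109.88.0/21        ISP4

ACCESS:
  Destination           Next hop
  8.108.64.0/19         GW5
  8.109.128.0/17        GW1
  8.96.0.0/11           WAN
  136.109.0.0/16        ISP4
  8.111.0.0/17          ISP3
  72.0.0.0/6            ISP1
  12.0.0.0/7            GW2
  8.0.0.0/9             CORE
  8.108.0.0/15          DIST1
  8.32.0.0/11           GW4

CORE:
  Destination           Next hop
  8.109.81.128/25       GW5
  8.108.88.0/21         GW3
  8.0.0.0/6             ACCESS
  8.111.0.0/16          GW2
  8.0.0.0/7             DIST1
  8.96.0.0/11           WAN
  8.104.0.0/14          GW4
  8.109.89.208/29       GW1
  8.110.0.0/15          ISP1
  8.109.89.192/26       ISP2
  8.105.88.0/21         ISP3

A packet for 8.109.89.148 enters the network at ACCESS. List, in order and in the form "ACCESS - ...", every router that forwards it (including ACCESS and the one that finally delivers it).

At ACCESS: longest match for 8.109.89.148 is 8.108.0.0/15 -> DIST1
At DIST1: longest match for 8.109.89.148 is 8.96.0.0/11 -> CORE
At CORE: longest match for 8.109.89.148 is 8.96.0.0/11 -> WAN
At WAN: longest match for 8.109.89.148 is 8.104.0.0/13 -> directly connected

ACCESS - DIST1 - CORE - WAN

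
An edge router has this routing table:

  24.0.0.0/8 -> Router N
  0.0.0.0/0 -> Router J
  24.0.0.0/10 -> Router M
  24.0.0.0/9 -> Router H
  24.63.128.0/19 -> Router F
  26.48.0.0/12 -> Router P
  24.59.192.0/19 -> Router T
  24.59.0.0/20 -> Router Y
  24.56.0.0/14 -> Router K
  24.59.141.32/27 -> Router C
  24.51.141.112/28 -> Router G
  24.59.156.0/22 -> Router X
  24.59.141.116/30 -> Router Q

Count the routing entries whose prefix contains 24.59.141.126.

5

Prefixes containing 24.59.141.126:
  0.0.0.0/0 (default, matches everything)
  24.0.0.0/8 (24.0.0.0 - 24.255.255.255)
  24.0.0.0/9 (24.0.0.0 - 24.127.255.255)
  24.0.0.0/10 (24.0.0.0 - 24.63.255.255)
  24.56.0.0/14 (24.56.0.0 - 24.59.255.255)
Total matching entries: 5.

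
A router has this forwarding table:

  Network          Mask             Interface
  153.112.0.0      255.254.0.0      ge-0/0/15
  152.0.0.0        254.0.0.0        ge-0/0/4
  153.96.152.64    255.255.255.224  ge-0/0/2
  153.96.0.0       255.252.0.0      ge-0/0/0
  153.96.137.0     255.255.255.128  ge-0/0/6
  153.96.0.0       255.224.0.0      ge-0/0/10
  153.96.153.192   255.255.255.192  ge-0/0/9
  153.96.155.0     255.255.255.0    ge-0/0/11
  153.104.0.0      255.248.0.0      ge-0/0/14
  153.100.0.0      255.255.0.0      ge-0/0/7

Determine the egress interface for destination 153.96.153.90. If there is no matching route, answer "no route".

ge-0/0/0

Routes whose prefix contains 153.96.153.90:
  152.0.0.0/7 (152.0.0.0 - 153.255.255.255) -> ge-0/0/4
  153.96.0.0/11 (153.96.0.0 - 153.127.255.255) -> ge-0/0/10
  153.96.0.0/14 (153.96.0.0 - 153.99.255.255) -> ge-0/0/0
More-specific entries that do NOT match:
  153.96.152.64/27 (153.96.152.64 - 153.96.152.95) does not contain 153.96.153.90
  153.96.153.192/26 (153.96.153.192 - 153.96.153.255) does not contain 153.96.153.90
  153.96.137.0/25 (153.96.137.0 - 153.96.137.127) does not contain 153.96.153.90
  153.96.155.0/24 (153.96.155.0 - 153.96.155.255) does not contain 153.96.153.90
  153.100.0.0/16 (153.100.0.0 - 153.100.255.255) does not contain 153.96.153.90
  153.112.0.0/15 (153.112.0.0 - 153.113.255.255) does not contain 153.96.153.90
Longest matching prefix is /14 -> interface ge-0/0/0.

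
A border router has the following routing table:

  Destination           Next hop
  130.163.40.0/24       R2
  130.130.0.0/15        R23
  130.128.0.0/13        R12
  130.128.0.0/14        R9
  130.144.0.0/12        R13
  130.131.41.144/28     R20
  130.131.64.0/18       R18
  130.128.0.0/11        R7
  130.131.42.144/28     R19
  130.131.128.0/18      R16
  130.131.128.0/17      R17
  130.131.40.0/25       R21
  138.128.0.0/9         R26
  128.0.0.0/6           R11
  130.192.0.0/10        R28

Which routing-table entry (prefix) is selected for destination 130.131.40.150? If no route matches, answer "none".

130.130.0.0/15

Entries matching 130.131.40.150:
  128.0.0.0/6 (128.0.0.0 - 131.255.255.255)
  130.128.0.0/11 (130.128.0.0 - 130.159.255.255)
  130.128.0.0/13 (130.128.0.0 - 130.135.255.255)
  130.128.0.0/14 (130.128.0.0 - 130.131.255.255)
  130.130.0.0/15 (130.130.0.0 - 130.131.255.255)
Most specific is 130.130.0.0/15.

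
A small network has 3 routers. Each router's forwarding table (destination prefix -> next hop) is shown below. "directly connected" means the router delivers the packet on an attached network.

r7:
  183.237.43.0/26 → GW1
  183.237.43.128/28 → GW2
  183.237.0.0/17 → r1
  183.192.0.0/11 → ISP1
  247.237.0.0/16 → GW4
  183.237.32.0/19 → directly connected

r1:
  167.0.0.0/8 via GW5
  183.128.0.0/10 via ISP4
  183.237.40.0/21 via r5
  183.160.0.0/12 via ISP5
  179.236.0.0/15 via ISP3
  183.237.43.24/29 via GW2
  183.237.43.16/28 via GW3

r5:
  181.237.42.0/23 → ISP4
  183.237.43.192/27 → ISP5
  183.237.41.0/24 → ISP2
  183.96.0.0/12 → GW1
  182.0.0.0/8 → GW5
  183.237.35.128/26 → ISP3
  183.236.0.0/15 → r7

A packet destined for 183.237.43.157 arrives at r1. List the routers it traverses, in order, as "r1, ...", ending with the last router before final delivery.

r1, r5, r7

At r1: longest match for 183.237.43.157 is 183.237.40.0/21 -> r5
At r5: longest match for 183.237.43.157 is 183.236.0.0/15 -> r7
At r7: longest match for 183.237.43.157 is 183.237.32.0/19 -> directly connected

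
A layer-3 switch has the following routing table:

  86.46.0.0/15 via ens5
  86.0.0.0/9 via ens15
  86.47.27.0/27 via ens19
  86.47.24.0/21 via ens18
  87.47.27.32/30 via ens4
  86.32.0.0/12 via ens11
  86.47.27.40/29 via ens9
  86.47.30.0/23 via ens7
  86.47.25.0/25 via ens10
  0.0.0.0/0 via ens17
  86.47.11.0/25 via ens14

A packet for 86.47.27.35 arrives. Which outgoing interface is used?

Routes whose prefix contains 86.47.27.35:
  0.0.0.0/0 (default, matches everything) -> ens17
  86.0.0.0/9 (86.0.0.0 - 86.127.255.255) -> ens15
  86.32.0.0/12 (86.32.0.0 - 86.47.255.255) -> ens11
  86.46.0.0/15 (86.46.0.0 - 86.47.255.255) -> ens5
  86.47.24.0/21 (86.47.24.0 - 86.47.31.255) -> ens18
More-specific entries that do NOT match:
  87.47.27.32/30 (87.47.27.32 - 87.47.27.35) does not contain 86.47.27.35
  86.47.27.40/29 (86.47.27.40 - 86.47.27.47) does not contain 86.47.27.35
  86.47.27.0/27 (86.47.27.0 - 86.47.27.31) does not contain 86.47.27.35
  86.47.25.0/25 (86.47.25.0 - 86.47.25.127) does not contain 86.47.27.35
  86.47.11.0/25 (86.47.11.0 - 86.47.11.127) does not contain 86.47.27.35
  86.47.30.0/23 (86.47.30.0 - 86.47.31.255) does not contain 86.47.27.35
Longest matching prefix is /21 -> interface ens18.

ens18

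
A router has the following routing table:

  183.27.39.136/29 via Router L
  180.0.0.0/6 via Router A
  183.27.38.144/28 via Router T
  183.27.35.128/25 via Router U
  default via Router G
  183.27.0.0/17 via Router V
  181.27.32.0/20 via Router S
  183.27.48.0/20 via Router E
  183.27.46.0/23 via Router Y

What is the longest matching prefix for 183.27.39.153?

Entries matching 183.27.39.153:
  0.0.0.0/0 (default, matches everything)
  180.0.0.0/6 (180.0.0.0 - 183.255.255.255)
  183.27.0.0/17 (183.27.0.0 - 183.27.127.255)
Most specific is 183.27.0.0/17.

183.27.0.0/17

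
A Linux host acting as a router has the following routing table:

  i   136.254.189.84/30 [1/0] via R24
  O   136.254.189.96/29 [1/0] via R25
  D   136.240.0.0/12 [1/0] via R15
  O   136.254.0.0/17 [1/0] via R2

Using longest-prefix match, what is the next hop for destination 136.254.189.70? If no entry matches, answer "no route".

R15

Routes whose prefix contains 136.254.189.70:
  136.240.0.0/12 (136.240.0.0 - 136.255.255.255) -> R15
More-specific entries that do NOT match:
  136.254.189.84/30 (136.254.189.84 - 136.254.189.87) does not contain 136.254.189.70
  136.254.189.96/29 (136.254.189.96 - 136.254.189.103) does not contain 136.254.189.70
  136.254.0.0/17 (136.254.0.0 - 136.254.127.255) does not contain 136.254.189.70
Longest matching prefix is /12 -> next hop R15.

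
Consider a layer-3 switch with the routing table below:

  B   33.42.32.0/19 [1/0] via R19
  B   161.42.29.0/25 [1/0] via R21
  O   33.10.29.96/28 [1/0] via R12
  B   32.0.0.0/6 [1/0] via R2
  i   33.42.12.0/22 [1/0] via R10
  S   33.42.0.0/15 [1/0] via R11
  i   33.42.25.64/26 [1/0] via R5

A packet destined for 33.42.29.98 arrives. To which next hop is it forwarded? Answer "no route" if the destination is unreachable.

Routes whose prefix contains 33.42.29.98:
  32.0.0.0/6 (32.0.0.0 - 35.255.255.255) -> R2
  33.42.0.0/15 (33.42.0.0 - 33.43.255.255) -> R11
More-specific entries that do NOT match:
  33.10.29.96/28 (33.10.29.96 - 33.10.29.111) does not contain 33.42.29.98
  33.42.25.64/26 (33.42.25.64 - 33.42.25.127) does not contain 33.42.29.98
  161.42.29.0/25 (161.42.29.0 - 161.42.29.127) does not contain 33.42.29.98
  33.42.12.0/22 (33.42.12.0 - 33.42.15.255) does not contain 33.42.29.98
  33.42.32.0/19 (33.42.32.0 - 33.42.63.255) does not contain 33.42.29.98
Longest matching prefix is /15 -> next hop R11.

R11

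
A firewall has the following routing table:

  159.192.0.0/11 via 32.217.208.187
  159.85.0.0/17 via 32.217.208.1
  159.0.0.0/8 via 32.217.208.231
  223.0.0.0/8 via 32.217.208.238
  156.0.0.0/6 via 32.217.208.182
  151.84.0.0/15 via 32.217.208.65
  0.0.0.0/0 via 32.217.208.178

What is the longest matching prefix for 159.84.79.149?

Entries matching 159.84.79.149:
  0.0.0.0/0 (default, matches everything)
  156.0.0.0/6 (156.0.0.0 - 159.255.255.255)
  159.0.0.0/8 (159.0.0.0 - 159.255.255.255)
Most specific is 159.0.0.0/8.

159.0.0.0/8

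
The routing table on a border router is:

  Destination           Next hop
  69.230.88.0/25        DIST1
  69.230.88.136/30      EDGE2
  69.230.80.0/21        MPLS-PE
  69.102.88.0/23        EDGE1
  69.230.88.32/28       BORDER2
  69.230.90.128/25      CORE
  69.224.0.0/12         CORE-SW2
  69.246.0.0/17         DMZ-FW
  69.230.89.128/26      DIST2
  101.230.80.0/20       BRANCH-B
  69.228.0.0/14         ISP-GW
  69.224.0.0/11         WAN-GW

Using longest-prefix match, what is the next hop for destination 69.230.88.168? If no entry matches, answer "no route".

ISP-GW

Routes whose prefix contains 69.230.88.168:
  69.224.0.0/11 (69.224.0.0 - 69.255.255.255) -> WAN-GW
  69.224.0.0/12 (69.224.0.0 - 69.239.255.255) -> CORE-SW2
  69.228.0.0/14 (69.228.0.0 - 69.231.255.255) -> ISP-GW
More-specific entries that do NOT match:
  69.230.88.136/30 (69.230.88.136 - 69.230.88.139) does not contain 69.230.88.168
  69.230.88.32/28 (69.230.88.32 - 69.230.88.47) does not contain 69.230.88.168
  69.230.89.128/26 (69.230.89.128 - 69.230.89.191) does not contain 69.230.88.168
  69.230.88.0/25 (69.230.88.0 - 69.230.88.127) does not contain 69.230.88.168
  69.230.90.128/25 (69.230.90.128 - 69.230.90.255) does not contain 69.230.88.168
  69.102.88.0/23 (69.102.88.0 - 69.102.89.255) does not contain 69.230.88.168
  69.230.80.0/21 (69.230.80.0 - 69.230.87.255) does not contain 69.230.88.168
  101.230.80.0/20 (101.230.80.0 - 101.230.95.255) does not contain 69.230.88.168
  69.246.0.0/17 (69.246.0.0 - 69.246.127.255) does not contain 69.230.88.168
Longest matching prefix is /14 -> next hop ISP-GW.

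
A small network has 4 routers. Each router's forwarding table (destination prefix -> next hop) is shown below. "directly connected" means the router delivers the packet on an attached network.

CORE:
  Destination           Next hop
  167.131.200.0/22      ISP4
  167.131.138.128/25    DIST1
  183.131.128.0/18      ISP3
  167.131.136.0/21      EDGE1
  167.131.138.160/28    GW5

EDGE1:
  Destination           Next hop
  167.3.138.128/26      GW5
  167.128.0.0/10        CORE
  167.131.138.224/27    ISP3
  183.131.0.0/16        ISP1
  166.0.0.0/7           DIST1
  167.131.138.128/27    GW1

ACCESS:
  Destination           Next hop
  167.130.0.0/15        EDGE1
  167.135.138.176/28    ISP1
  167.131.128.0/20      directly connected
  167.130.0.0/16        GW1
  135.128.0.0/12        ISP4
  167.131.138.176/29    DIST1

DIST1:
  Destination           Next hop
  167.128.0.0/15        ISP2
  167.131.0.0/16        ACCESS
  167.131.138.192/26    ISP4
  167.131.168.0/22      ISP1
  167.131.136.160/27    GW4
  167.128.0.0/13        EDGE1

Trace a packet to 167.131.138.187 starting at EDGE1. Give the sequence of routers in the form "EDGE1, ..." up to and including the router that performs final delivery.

EDGE1, CORE, DIST1, ACCESS

At EDGE1: longest match for 167.131.138.187 is 167.128.0.0/10 -> CORE
At CORE: longest match for 167.131.138.187 is 167.131.138.128/25 -> DIST1
At DIST1: longest match for 167.131.138.187 is 167.131.0.0/16 -> ACCESS
At ACCESS: longest match for 167.131.138.187 is 167.131.128.0/20 -> directly connected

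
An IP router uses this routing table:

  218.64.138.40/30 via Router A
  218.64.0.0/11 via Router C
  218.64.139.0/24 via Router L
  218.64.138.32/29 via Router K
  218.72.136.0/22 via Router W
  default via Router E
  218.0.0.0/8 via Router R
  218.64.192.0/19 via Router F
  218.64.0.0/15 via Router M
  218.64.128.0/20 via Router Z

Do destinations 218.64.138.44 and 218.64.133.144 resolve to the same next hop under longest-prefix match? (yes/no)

218.64.138.44: longest match 218.64.128.0/20 -> Router Z
218.64.133.144: longest match 218.64.128.0/20 -> Router Z

yes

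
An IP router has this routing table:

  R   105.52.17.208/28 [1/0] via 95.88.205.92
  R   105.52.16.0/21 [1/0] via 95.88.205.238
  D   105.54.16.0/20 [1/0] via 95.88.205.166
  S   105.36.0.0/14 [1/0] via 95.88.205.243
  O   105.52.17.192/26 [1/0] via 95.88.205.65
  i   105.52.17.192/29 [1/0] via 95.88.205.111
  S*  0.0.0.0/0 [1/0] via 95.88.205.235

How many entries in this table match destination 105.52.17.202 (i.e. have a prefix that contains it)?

3

Prefixes containing 105.52.17.202:
  0.0.0.0/0 (default, matches everything)
  105.52.16.0/21 (105.52.16.0 - 105.52.23.255)
  105.52.17.192/26 (105.52.17.192 - 105.52.17.255)
Total matching entries: 3.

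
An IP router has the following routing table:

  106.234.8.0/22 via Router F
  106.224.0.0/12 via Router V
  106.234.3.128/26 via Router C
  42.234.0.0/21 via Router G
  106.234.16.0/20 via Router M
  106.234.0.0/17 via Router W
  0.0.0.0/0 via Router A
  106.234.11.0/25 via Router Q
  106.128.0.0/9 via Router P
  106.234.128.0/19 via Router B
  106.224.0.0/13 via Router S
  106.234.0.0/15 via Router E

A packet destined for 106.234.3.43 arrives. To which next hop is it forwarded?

Router W

Routes whose prefix contains 106.234.3.43:
  0.0.0.0/0 (default, matches everything) -> Router A
  106.128.0.0/9 (106.128.0.0 - 106.255.255.255) -> Router P
  106.224.0.0/12 (106.224.0.0 - 106.239.255.255) -> Router V
  106.234.0.0/15 (106.234.0.0 - 106.235.255.255) -> Router E
  106.234.0.0/17 (106.234.0.0 - 106.234.127.255) -> Router W
More-specific entries that do NOT match:
  106.234.3.128/26 (106.234.3.128 - 106.234.3.191) does not contain 106.234.3.43
  106.234.11.0/25 (106.234.11.0 - 106.234.11.127) does not contain 106.234.3.43
  106.234.8.0/22 (106.234.8.0 - 106.234.11.255) does not contain 106.234.3.43
  42.234.0.0/21 (42.234.0.0 - 42.234.7.255) does not contain 106.234.3.43
  106.234.16.0/20 (106.234.16.0 - 106.234.31.255) does not contain 106.234.3.43
  106.234.128.0/19 (106.234.128.0 - 106.234.159.255) does not contain 106.234.3.43
Longest matching prefix is /17 -> next hop Router W.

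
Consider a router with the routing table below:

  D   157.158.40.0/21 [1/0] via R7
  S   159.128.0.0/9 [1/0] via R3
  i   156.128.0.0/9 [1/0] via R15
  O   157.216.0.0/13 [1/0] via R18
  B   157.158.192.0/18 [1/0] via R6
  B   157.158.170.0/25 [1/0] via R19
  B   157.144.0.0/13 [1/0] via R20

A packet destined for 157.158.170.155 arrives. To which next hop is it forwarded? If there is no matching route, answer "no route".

no route

No entry's prefix contains 157.158.170.155; there is no default route.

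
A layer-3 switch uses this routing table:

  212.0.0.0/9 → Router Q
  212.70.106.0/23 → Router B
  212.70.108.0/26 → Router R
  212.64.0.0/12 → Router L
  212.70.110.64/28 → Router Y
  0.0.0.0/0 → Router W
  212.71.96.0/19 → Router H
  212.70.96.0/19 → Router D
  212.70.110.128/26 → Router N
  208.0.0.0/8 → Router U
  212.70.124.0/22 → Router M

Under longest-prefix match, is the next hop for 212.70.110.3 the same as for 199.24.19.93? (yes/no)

no

212.70.110.3: longest match 212.70.96.0/19 -> Router D
199.24.19.93: longest match 0.0.0.0/0 -> Router W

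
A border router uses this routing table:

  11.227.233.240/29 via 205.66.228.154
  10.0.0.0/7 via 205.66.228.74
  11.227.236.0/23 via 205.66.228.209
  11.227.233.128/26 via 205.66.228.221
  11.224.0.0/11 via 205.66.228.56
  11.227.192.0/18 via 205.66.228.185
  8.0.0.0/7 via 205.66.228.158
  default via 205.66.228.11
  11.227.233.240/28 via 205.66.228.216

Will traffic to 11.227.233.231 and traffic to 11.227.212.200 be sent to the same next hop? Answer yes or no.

yes

11.227.233.231: longest match 11.227.192.0/18 -> 205.66.228.185
11.227.212.200: longest match 11.227.192.0/18 -> 205.66.228.185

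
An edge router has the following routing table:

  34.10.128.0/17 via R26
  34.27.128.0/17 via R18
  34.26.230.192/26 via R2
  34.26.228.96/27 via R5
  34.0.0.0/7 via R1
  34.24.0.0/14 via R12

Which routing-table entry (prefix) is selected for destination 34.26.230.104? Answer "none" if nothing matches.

Entries matching 34.26.230.104:
  34.0.0.0/7 (34.0.0.0 - 35.255.255.255)
  34.24.0.0/14 (34.24.0.0 - 34.27.255.255)
Most specific is 34.24.0.0/14.

34.24.0.0/14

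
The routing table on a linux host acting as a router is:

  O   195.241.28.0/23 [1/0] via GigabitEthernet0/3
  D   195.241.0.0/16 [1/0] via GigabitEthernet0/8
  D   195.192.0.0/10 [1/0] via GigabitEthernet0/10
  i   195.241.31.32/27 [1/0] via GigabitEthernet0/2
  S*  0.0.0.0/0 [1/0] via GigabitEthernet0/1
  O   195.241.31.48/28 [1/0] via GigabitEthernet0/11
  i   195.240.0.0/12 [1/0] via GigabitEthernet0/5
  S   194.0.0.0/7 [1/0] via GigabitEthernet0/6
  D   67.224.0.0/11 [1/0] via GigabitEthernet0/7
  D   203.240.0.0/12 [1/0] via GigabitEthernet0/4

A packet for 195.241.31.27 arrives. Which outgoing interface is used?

GigabitEthernet0/8

Routes whose prefix contains 195.241.31.27:
  0.0.0.0/0 (default, matches everything) -> GigabitEthernet0/1
  194.0.0.0/7 (194.0.0.0 - 195.255.255.255) -> GigabitEthernet0/6
  195.192.0.0/10 (195.192.0.0 - 195.255.255.255) -> GigabitEthernet0/10
  195.240.0.0/12 (195.240.0.0 - 195.255.255.255) -> GigabitEthernet0/5
  195.241.0.0/16 (195.241.0.0 - 195.241.255.255) -> GigabitEthernet0/8
More-specific entries that do NOT match:
  195.241.31.48/28 (195.241.31.48 - 195.241.31.63) does not contain 195.241.31.27
  195.241.31.32/27 (195.241.31.32 - 195.241.31.63) does not contain 195.241.31.27
  195.241.28.0/23 (195.241.28.0 - 195.241.29.255) does not contain 195.241.31.27
Longest matching prefix is /16 -> interface GigabitEthernet0/8.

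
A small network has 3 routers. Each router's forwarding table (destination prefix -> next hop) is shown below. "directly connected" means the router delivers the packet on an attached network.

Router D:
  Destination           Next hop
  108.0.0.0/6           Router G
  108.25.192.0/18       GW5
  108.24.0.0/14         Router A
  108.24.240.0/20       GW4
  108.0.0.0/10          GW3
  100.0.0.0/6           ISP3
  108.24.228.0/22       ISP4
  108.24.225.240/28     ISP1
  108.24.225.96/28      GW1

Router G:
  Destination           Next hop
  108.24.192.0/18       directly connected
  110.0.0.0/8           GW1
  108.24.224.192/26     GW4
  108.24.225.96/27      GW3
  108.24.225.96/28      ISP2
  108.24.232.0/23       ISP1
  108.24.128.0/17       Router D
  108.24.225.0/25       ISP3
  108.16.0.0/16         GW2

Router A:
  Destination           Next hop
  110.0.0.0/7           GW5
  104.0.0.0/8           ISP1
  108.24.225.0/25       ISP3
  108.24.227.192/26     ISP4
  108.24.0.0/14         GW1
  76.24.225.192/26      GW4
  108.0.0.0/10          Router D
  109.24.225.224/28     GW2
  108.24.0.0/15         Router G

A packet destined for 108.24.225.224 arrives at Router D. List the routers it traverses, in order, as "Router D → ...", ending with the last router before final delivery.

At Router D: longest match for 108.24.225.224 is 108.24.0.0/14 -> Router A
At Router A: longest match for 108.24.225.224 is 108.24.0.0/15 -> Router G
At Router G: longest match for 108.24.225.224 is 108.24.192.0/18 -> directly connected

Router D → Router A → Router G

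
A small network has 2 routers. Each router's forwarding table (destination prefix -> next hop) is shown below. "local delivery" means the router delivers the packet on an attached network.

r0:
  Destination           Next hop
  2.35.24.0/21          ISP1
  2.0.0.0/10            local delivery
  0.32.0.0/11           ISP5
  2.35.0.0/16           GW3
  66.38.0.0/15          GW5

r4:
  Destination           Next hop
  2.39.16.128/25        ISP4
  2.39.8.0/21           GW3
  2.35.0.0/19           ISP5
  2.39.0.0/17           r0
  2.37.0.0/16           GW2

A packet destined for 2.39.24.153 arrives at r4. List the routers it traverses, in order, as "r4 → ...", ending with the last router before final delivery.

r4 → r0

At r4: longest match for 2.39.24.153 is 2.39.0.0/17 -> r0
At r0: longest match for 2.39.24.153 is 2.0.0.0/10 -> local delivery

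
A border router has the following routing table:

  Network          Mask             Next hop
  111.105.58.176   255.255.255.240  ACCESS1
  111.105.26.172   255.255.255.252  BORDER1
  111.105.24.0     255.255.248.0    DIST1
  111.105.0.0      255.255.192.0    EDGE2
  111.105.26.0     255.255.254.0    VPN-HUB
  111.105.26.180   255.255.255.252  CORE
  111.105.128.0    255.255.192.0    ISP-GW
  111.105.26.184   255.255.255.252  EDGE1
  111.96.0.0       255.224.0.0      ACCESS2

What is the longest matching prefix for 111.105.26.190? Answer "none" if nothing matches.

111.105.26.0/23

Entries matching 111.105.26.190:
  111.96.0.0/11 (111.96.0.0 - 111.127.255.255)
  111.105.0.0/18 (111.105.0.0 - 111.105.63.255)
  111.105.24.0/21 (111.105.24.0 - 111.105.31.255)
  111.105.26.0/23 (111.105.26.0 - 111.105.27.255)
Most specific is 111.105.26.0/23.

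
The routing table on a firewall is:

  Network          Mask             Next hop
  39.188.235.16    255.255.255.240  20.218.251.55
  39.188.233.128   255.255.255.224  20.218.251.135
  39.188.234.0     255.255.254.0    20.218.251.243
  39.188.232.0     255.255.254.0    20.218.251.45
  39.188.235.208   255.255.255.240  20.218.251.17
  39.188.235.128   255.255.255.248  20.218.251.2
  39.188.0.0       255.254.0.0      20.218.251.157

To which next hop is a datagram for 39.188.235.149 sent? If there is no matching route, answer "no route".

Routes whose prefix contains 39.188.235.149:
  39.188.0.0/15 (39.188.0.0 - 39.189.255.255) -> 20.218.251.157
  39.188.234.0/23 (39.188.234.0 - 39.188.235.255) -> 20.218.251.243
More-specific entries that do NOT match:
  39.188.235.128/29 (39.188.235.128 - 39.188.235.135) does not contain 39.188.235.149
  39.188.235.16/28 (39.188.235.16 - 39.188.235.31) does not contain 39.188.235.149
  39.188.235.208/28 (39.188.235.208 - 39.188.235.223) does not contain 39.188.235.149
  39.188.233.128/27 (39.188.233.128 - 39.188.233.159) does not contain 39.188.235.149
Longest matching prefix is /23 -> next hop 20.218.251.243.

20.218.251.243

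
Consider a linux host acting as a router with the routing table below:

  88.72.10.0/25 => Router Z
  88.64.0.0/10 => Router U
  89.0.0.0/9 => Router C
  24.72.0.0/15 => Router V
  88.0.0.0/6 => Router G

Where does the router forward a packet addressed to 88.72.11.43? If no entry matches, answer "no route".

Routes whose prefix contains 88.72.11.43:
  88.0.0.0/6 (88.0.0.0 - 91.255.255.255) -> Router G
  88.64.0.0/10 (88.64.0.0 - 88.127.255.255) -> Router U
More-specific entries that do NOT match:
  88.72.10.0/25 (88.72.10.0 - 88.72.10.127) does not contain 88.72.11.43
  24.72.0.0/15 (24.72.0.0 - 24.73.255.255) does not contain 88.72.11.43
Longest matching prefix is /10 -> next hop Router U.

Router U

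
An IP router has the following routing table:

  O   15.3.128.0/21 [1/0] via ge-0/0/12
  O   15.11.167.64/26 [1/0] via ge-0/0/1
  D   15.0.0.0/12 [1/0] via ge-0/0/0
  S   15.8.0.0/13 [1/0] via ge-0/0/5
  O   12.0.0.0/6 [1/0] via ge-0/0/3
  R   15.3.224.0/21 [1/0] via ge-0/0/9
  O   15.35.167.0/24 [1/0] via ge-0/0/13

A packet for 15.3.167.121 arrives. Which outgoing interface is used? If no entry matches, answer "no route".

Routes whose prefix contains 15.3.167.121:
  12.0.0.0/6 (12.0.0.0 - 15.255.255.255) -> ge-0/0/3
  15.0.0.0/12 (15.0.0.0 - 15.15.255.255) -> ge-0/0/0
More-specific entries that do NOT match:
  15.11.167.64/26 (15.11.167.64 - 15.11.167.127) does not contain 15.3.167.121
  15.35.167.0/24 (15.35.167.0 - 15.35.167.255) does not contain 15.3.167.121
  15.3.128.0/21 (15.3.128.0 - 15.3.135.255) does not contain 15.3.167.121
  15.3.224.0/21 (15.3.224.0 - 15.3.231.255) does not contain 15.3.167.121
  15.8.0.0/13 (15.8.0.0 - 15.15.255.255) does not contain 15.3.167.121
Longest matching prefix is /12 -> interface ge-0/0/0.

ge-0/0/0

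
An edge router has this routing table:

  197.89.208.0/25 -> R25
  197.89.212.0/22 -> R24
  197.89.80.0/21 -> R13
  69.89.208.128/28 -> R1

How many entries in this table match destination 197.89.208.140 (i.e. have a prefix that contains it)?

0

No listed prefix contains 197.89.208.140.
Total matching entries: 0.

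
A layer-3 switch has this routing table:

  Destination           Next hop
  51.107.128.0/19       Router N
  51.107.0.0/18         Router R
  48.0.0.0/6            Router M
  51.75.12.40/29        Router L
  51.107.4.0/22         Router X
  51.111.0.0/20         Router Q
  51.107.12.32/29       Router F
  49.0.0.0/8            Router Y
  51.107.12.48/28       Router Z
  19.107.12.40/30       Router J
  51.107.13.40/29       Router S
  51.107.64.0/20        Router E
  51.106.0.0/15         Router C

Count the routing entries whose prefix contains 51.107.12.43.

Prefixes containing 51.107.12.43:
  48.0.0.0/6 (48.0.0.0 - 51.255.255.255)
  51.106.0.0/15 (51.106.0.0 - 51.107.255.255)
  51.107.0.0/18 (51.107.0.0 - 51.107.63.255)
Total matching entries: 3.

3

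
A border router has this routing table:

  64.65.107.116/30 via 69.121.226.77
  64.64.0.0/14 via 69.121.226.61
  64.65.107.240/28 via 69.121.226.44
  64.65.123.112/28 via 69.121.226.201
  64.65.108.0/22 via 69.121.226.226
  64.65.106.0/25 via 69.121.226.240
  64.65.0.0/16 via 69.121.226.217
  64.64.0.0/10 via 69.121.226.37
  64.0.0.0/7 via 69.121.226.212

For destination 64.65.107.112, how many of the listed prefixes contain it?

Prefixes containing 64.65.107.112:
  64.0.0.0/7 (64.0.0.0 - 65.255.255.255)
  64.64.0.0/10 (64.64.0.0 - 64.127.255.255)
  64.64.0.0/14 (64.64.0.0 - 64.67.255.255)
  64.65.0.0/16 (64.65.0.0 - 64.65.255.255)
Total matching entries: 4.

4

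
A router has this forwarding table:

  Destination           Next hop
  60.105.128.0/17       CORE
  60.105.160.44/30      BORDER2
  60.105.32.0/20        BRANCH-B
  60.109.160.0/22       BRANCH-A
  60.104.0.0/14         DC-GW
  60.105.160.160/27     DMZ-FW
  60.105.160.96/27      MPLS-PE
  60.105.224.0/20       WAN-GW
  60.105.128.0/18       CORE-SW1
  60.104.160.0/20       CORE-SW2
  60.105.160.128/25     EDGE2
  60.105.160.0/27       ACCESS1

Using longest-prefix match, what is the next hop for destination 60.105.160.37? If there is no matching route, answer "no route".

CORE-SW1

Routes whose prefix contains 60.105.160.37:
  60.104.0.0/14 (60.104.0.0 - 60.107.255.255) -> DC-GW
  60.105.128.0/17 (60.105.128.0 - 60.105.255.255) -> CORE
  60.105.128.0/18 (60.105.128.0 - 60.105.191.255) -> CORE-SW1
More-specific entries that do NOT match:
  60.105.160.44/30 (60.105.160.44 - 60.105.160.47) does not contain 60.105.160.37
  60.105.160.160/27 (60.105.160.160 - 60.105.160.191) does not contain 60.105.160.37
  60.105.160.96/27 (60.105.160.96 - 60.105.160.127) does not contain 60.105.160.37
  60.105.160.0/27 (60.105.160.0 - 60.105.160.31) does not contain 60.105.160.37
  60.105.160.128/25 (60.105.160.128 - 60.105.160.255) does not contain 60.105.160.37
  60.109.160.0/22 (60.109.160.0 - 60.109.163.255) does not contain 60.105.160.37
  60.105.32.0/20 (60.105.32.0 - 60.105.47.255) does not contain 60.105.160.37
  60.105.224.0/20 (60.105.224.0 - 60.105.239.255) does not contain 60.105.160.37
  60.104.160.0/20 (60.104.160.0 - 60.104.175.255) does not contain 60.105.160.37
Longest matching prefix is /18 -> next hop CORE-SW1.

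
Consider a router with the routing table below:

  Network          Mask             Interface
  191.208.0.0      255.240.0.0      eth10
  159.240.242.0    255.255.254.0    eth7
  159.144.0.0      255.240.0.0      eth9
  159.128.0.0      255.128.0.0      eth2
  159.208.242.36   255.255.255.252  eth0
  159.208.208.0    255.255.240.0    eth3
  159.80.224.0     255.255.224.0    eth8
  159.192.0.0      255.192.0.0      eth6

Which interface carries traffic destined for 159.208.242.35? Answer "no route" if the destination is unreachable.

eth6

Routes whose prefix contains 159.208.242.35:
  159.128.0.0/9 (159.128.0.0 - 159.255.255.255) -> eth2
  159.192.0.0/10 (159.192.0.0 - 159.255.255.255) -> eth6
More-specific entries that do NOT match:
  159.208.242.36/30 (159.208.242.36 - 159.208.242.39) does not contain 159.208.242.35
  159.240.242.0/23 (159.240.242.0 - 159.240.243.255) does not contain 159.208.242.35
  159.208.208.0/20 (159.208.208.0 - 159.208.223.255) does not contain 159.208.242.35
  159.80.224.0/19 (159.80.224.0 - 159.80.255.255) does not contain 159.208.242.35
  191.208.0.0/12 (191.208.0.0 - 191.223.255.255) does not contain 159.208.242.35
  159.144.0.0/12 (159.144.0.0 - 159.159.255.255) does not contain 159.208.242.35
Longest matching prefix is /10 -> interface eth6.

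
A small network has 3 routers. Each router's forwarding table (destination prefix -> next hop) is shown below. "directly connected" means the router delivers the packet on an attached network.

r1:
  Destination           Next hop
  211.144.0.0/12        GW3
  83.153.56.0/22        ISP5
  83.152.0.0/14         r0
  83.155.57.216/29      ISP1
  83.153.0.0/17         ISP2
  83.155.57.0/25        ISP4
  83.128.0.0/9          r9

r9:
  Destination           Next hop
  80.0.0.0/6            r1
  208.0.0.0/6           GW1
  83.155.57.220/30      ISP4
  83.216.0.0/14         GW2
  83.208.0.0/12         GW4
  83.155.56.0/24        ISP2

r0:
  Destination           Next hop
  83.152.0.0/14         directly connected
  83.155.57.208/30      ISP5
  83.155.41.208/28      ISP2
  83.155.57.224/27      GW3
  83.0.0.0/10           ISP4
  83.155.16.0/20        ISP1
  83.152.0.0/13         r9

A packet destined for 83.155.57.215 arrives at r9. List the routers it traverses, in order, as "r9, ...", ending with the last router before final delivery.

r9, r1, r0

At r9: longest match for 83.155.57.215 is 80.0.0.0/6 -> r1
At r1: longest match for 83.155.57.215 is 83.152.0.0/14 -> r0
At r0: longest match for 83.155.57.215 is 83.152.0.0/14 -> directly connected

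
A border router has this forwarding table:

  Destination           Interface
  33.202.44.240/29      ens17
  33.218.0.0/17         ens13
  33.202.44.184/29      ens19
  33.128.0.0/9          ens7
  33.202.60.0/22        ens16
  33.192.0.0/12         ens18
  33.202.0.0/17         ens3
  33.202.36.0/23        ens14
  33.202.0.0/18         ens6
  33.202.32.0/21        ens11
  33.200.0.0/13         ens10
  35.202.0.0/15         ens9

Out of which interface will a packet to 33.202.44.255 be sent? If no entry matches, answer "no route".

ens6

Routes whose prefix contains 33.202.44.255:
  33.128.0.0/9 (33.128.0.0 - 33.255.255.255) -> ens7
  33.192.0.0/12 (33.192.0.0 - 33.207.255.255) -> ens18
  33.200.0.0/13 (33.200.0.0 - 33.207.255.255) -> ens10
  33.202.0.0/17 (33.202.0.0 - 33.202.127.255) -> ens3
  33.202.0.0/18 (33.202.0.0 - 33.202.63.255) -> ens6
More-specific entries that do NOT match:
  33.202.44.240/29 (33.202.44.240 - 33.202.44.247) does not contain 33.202.44.255
  33.202.44.184/29 (33.202.44.184 - 33.202.44.191) does not contain 33.202.44.255
  33.202.36.0/23 (33.202.36.0 - 33.202.37.255) does not contain 33.202.44.255
  33.202.60.0/22 (33.202.60.0 - 33.202.63.255) does not contain 33.202.44.255
  33.202.32.0/21 (33.202.32.0 - 33.202.39.255) does not contain 33.202.44.255
Longest matching prefix is /18 -> interface ens6.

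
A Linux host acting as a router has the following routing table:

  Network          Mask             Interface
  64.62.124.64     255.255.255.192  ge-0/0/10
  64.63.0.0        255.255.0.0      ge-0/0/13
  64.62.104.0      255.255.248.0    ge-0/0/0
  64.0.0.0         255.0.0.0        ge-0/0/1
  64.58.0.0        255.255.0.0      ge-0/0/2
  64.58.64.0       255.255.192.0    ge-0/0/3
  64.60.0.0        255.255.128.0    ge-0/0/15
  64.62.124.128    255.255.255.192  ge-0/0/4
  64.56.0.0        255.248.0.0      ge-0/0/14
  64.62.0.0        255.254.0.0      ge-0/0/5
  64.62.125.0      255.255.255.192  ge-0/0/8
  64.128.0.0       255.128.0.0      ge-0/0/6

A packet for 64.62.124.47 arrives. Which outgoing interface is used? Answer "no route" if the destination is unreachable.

ge-0/0/5

Routes whose prefix contains 64.62.124.47:
  64.0.0.0/8 (64.0.0.0 - 64.255.255.255) -> ge-0/0/1
  64.56.0.0/13 (64.56.0.0 - 64.63.255.255) -> ge-0/0/14
  64.62.0.0/15 (64.62.0.0 - 64.63.255.255) -> ge-0/0/5
More-specific entries that do NOT match:
  64.62.124.64/26 (64.62.124.64 - 64.62.124.127) does not contain 64.62.124.47
  64.62.124.128/26 (64.62.124.128 - 64.62.124.191) does not contain 64.62.124.47
  64.62.125.0/26 (64.62.125.0 - 64.62.125.63) does not contain 64.62.124.47
  64.62.104.0/21 (64.62.104.0 - 64.62.111.255) does not contain 64.62.124.47
  64.58.64.0/18 (64.58.64.0 - 64.58.127.255) does not contain 64.62.124.47
  64.60.0.0/17 (64.60.0.0 - 64.60.127.255) does not contain 64.62.124.47
  64.63.0.0/16 (64.63.0.0 - 64.63.255.255) does not contain 64.62.124.47
  64.58.0.0/16 (64.58.0.0 - 64.58.255.255) does not contain 64.62.124.47
Longest matching prefix is /15 -> interface ge-0/0/5.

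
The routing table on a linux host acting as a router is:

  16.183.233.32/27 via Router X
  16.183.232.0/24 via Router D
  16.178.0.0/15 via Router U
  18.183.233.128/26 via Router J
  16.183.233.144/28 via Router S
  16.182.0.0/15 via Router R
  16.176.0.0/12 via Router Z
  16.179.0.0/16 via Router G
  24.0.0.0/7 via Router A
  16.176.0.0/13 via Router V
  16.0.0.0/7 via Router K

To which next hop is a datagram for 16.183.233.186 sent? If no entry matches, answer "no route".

Router R

Routes whose prefix contains 16.183.233.186:
  16.0.0.0/7 (16.0.0.0 - 17.255.255.255) -> Router K
  16.176.0.0/12 (16.176.0.0 - 16.191.255.255) -> Router Z
  16.176.0.0/13 (16.176.0.0 - 16.183.255.255) -> Router V
  16.182.0.0/15 (16.182.0.0 - 16.183.255.255) -> Router R
More-specific entries that do NOT match:
  16.183.233.144/28 (16.183.233.144 - 16.183.233.159) does not contain 16.183.233.186
  16.183.233.32/27 (16.183.233.32 - 16.183.233.63) does not contain 16.183.233.186
  18.183.233.128/26 (18.183.233.128 - 18.183.233.191) does not contain 16.183.233.186
  16.183.232.0/24 (16.183.232.0 - 16.183.232.255) does not contain 16.183.233.186
  16.179.0.0/16 (16.179.0.0 - 16.179.255.255) does not contain 16.183.233.186
Longest matching prefix is /15 -> next hop Router R.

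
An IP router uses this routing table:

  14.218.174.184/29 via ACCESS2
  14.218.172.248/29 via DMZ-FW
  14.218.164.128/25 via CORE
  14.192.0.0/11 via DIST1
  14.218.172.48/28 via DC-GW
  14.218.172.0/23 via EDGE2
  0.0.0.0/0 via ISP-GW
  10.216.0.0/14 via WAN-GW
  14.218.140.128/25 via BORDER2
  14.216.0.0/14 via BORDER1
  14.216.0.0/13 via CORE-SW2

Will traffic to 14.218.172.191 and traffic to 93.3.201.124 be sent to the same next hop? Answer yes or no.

14.218.172.191: longest match 14.218.172.0/23 -> EDGE2
93.3.201.124: longest match 0.0.0.0/0 -> ISP-GW

no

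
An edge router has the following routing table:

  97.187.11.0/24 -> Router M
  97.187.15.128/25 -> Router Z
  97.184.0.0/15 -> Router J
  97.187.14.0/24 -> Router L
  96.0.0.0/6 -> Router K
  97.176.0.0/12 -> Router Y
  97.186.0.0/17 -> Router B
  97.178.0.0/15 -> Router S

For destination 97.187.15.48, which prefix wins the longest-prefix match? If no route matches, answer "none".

97.176.0.0/12

Entries matching 97.187.15.48:
  96.0.0.0/6 (96.0.0.0 - 99.255.255.255)
  97.176.0.0/12 (97.176.0.0 - 97.191.255.255)
Most specific is 97.176.0.0/12.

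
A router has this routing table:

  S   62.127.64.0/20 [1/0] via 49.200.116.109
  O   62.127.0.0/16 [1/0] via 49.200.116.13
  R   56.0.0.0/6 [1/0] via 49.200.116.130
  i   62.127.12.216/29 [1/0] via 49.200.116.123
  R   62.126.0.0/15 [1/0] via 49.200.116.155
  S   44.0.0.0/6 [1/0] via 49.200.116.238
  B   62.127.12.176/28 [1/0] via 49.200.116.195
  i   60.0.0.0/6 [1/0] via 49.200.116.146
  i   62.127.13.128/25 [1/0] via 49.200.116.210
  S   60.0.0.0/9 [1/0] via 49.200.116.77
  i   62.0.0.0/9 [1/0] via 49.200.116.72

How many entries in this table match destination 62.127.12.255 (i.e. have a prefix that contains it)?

Prefixes containing 62.127.12.255:
  60.0.0.0/6 (60.0.0.0 - 63.255.255.255)
  62.0.0.0/9 (62.0.0.0 - 62.127.255.255)
  62.126.0.0/15 (62.126.0.0 - 62.127.255.255)
  62.127.0.0/16 (62.127.0.0 - 62.127.255.255)
Total matching entries: 4.

4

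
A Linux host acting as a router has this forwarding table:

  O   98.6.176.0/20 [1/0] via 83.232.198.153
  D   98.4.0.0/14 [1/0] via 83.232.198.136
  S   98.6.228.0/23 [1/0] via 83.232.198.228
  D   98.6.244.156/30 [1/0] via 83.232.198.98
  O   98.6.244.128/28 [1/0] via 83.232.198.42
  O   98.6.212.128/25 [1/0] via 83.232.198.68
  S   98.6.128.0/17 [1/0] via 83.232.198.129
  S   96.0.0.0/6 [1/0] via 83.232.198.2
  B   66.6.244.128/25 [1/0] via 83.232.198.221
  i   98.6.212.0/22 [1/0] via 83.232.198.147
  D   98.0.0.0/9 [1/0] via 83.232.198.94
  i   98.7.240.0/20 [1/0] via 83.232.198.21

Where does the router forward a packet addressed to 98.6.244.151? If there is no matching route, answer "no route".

Routes whose prefix contains 98.6.244.151:
  96.0.0.0/6 (96.0.0.0 - 99.255.255.255) -> 83.232.198.2
  98.0.0.0/9 (98.0.0.0 - 98.127.255.255) -> 83.232.198.94
  98.4.0.0/14 (98.4.0.0 - 98.7.255.255) -> 83.232.198.136
  98.6.128.0/17 (98.6.128.0 - 98.6.255.255) -> 83.232.198.129
More-specific entries that do NOT match:
  98.6.244.156/30 (98.6.244.156 - 98.6.244.159) does not contain 98.6.244.151
  98.6.244.128/28 (98.6.244.128 - 98.6.244.143) does not contain 98.6.244.151
  98.6.212.128/25 (98.6.212.128 - 98.6.212.255) does not contain 98.6.244.151
  66.6.244.128/25 (66.6.244.128 - 66.6.244.255) does not contain 98.6.244.151
  98.6.228.0/23 (98.6.228.0 - 98.6.229.255) does not contain 98.6.244.151
  98.6.212.0/22 (98.6.212.0 - 98.6.215.255) does not contain 98.6.244.151
  98.6.176.0/20 (98.6.176.0 - 98.6.191.255) does not contain 98.6.244.151
  98.7.240.0/20 (98.7.240.0 - 98.7.255.255) does not contain 98.6.244.151
Longest matching prefix is /17 -> next hop 83.232.198.129.

83.232.198.129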